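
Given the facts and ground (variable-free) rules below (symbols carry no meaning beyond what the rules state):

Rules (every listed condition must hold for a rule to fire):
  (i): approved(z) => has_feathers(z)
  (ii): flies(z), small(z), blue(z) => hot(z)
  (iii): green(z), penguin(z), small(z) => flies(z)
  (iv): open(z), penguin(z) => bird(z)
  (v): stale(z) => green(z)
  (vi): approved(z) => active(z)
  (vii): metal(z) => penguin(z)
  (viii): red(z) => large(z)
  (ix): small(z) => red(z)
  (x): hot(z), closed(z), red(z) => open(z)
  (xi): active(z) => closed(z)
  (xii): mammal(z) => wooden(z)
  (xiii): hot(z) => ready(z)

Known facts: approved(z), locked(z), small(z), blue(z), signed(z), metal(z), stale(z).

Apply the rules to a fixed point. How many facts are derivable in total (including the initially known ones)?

19

Round 1 fires (i), (v), (vi), (vii), (ix), giving has_feathers(z), green(z), active(z), penguin(z), red(z).
Round 2 fires (iii), (viii), (xi), giving flies(z), large(z), closed(z).
Round 3 fires (ii), giving hot(z).
Round 4 fires (x), (xiii), giving open(z), ready(z).
Round 5 fires (iv), giving bird(z).
Closure: {active(z), approved(z), bird(z), blue(z), closed(z), flies(z), green(z), has_feathers(z), hot(z), large(z), locked(z), metal(z), open(z), penguin(z), ready(z), red(z), signed(z), small(z), stale(z)} — 19 facts.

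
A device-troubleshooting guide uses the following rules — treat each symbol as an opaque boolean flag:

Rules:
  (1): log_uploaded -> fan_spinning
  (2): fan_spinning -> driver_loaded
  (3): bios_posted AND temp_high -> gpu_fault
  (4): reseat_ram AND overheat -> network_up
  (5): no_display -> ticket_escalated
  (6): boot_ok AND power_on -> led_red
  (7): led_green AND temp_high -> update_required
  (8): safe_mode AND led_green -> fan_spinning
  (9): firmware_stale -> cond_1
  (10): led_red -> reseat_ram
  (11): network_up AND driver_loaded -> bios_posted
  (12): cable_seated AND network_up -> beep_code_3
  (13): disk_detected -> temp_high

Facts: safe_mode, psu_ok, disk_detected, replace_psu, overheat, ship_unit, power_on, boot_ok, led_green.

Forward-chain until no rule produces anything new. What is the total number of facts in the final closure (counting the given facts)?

[1] (6) [boot_ok AND power_on -> led_red]; (8) [safe_mode AND led_green -> fan_spinning]; (13) [disk_detected -> temp_high]. ⇒ new: led_red, fan_spinning, temp_high.
[2] (2) [fan_spinning -> driver_loaded]; (7) [led_green AND temp_high -> update_required]; (10) [led_red -> reseat_ram]. ⇒ new: driver_loaded, update_required, reseat_ram.
[3] (4) [reseat_ram AND overheat -> network_up]. ⇒ new: network_up.
[4] (11) [network_up AND driver_loaded -> bios_posted]. ⇒ new: bios_posted.
[5] (3) [bios_posted AND temp_high -> gpu_fault]. ⇒ new: gpu_fault.
Closure: {bios_posted, boot_ok, disk_detected, driver_loaded, fan_spinning, gpu_fault, led_green, led_red, network_up, overheat, power_on, psu_ok, replace_psu, reseat_ram, safe_mode, ship_unit, temp_high, update_required} — 18 facts.

18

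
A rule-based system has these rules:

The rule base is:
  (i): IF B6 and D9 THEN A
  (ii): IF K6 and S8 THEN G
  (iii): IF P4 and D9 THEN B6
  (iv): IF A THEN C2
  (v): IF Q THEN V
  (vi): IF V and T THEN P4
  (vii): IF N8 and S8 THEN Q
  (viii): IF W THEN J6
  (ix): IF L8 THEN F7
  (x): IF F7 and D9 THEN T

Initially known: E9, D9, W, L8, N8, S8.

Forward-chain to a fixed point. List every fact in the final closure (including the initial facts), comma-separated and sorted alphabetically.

Round 1 fires (vii), (viii), (ix), giving Q, J6, F7.
Round 2 fires (v), (x), giving V, T.
Round 3 fires (vi), giving P4.
Round 4 fires (iii), giving B6.
Round 5 fires (i), giving A.
Round 6 fires (iv), giving C2.

A, B6, C2, D9, E9, F7, J6, L8, N8, P4, Q, S8, T, V, W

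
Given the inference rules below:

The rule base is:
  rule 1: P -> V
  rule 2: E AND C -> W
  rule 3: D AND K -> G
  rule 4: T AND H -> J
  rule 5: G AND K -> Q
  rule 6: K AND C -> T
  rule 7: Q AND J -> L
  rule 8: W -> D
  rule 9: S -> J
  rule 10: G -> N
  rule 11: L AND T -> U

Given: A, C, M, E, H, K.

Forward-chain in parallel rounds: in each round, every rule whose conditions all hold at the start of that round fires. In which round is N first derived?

4

Round 1: rule 2 [E AND C -> W]; rule 6 [K AND C -> T]. Adds W, T.
Round 2: rule 4 [T AND H -> J]; rule 8 [W -> D]. Adds J, D.
Round 3: rule 3 [D AND K -> G]. Adds G.
Round 4: rule 5 [G AND K -> Q]; rule 10 [G -> N]. Adds Q, N.
N first appears in round 4.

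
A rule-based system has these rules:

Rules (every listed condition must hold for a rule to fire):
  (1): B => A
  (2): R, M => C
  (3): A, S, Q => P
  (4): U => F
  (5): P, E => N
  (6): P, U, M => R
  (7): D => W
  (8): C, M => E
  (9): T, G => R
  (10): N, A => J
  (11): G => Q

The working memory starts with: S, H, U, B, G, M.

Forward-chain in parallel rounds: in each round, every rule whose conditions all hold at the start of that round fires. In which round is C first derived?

4

Round 1 — (1), (4), (11), derive A, F, Q.
Round 2 — (3), derive P.
Round 3 — (6), derive R.
Round 4 — (2), derive C.
C first appears in round 4.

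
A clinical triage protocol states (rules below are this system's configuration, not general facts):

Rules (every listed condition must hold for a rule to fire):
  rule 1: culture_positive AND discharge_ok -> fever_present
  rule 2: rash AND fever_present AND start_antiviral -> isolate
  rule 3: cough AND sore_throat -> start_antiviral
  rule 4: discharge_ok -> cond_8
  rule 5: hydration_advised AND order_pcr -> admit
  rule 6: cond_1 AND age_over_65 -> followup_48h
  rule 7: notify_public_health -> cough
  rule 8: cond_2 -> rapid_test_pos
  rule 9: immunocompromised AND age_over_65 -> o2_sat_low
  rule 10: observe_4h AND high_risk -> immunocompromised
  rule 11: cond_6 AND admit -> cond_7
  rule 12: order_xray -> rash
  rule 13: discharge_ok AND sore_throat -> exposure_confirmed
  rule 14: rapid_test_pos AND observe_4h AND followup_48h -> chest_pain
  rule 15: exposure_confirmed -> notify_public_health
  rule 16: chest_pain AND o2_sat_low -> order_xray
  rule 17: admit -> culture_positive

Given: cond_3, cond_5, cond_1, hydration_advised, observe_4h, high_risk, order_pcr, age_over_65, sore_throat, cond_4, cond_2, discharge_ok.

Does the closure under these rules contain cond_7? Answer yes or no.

no

Round 1: rule 4 [discharge_ok -> cond_8]; rule 5 [hydration_advised AND order_pcr -> admit]; rule 6 [cond_1 AND age_over_65 -> followup_48h]; rule 8 [cond_2 -> rapid_test_pos]; rule 10 [observe_4h AND high_risk -> immunocompromised]; rule 13 [discharge_ok AND sore_throat -> exposure_confirmed]. New: cond_8, admit, followup_48h, rapid_test_pos, immunocompromised, exposure_confirmed.
Round 2: rule 9 [immunocompromised AND age_over_65 -> o2_sat_low]; rule 14 [rapid_test_pos AND observe_4h AND followup_48h -> chest_pain]; rule 15 [exposure_confirmed -> notify_public_health]; rule 17 [admit -> culture_positive]. New: o2_sat_low, chest_pain, notify_public_health, culture_positive.
Round 3: rule 1 [culture_positive AND discharge_ok -> fever_present]; rule 7 [notify_public_health -> cough]; rule 16 [chest_pain AND o2_sat_low -> order_xray]. New: fever_present, cough, order_xray.
Round 4: rule 3 [cough AND sore_throat -> start_antiviral]; rule 12 [order_xray -> rash]. New: start_antiviral, rash.
Round 5: rule 2 [rash AND fever_present AND start_antiviral -> isolate]. New: isolate.
Fixed point reached. cond_7 is concluded only by rule 11; rule 11 needs cond_6 (never derived).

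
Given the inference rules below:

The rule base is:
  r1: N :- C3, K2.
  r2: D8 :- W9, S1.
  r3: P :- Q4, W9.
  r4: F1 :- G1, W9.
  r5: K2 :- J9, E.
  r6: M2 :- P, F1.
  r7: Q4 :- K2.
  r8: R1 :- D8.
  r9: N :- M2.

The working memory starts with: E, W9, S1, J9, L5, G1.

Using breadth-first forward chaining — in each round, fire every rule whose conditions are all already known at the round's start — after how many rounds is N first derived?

Round 1 fires r2, r4, r5, giving D8, F1, K2.
Round 2 fires r7, r8, giving Q4, R1.
Round 3 fires r3, giving P.
Round 4 fires r6, giving M2.
Round 5 fires r9, giving N.
N first appears in round 5.

5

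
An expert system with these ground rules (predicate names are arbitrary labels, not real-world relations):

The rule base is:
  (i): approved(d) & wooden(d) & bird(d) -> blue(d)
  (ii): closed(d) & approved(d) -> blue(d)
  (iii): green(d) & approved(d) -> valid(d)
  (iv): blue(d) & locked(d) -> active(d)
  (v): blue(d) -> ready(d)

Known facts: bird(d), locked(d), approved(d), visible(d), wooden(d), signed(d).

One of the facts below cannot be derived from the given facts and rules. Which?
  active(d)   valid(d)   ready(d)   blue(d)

Round 1 — (i), derive blue(d).
Round 2 — (iv), (v), derive active(d), ready(d).
Derived: active(d) (round 2), blue(d) (round 1), ready(d) (round 2). valid(d) never appears in any round.

valid(d)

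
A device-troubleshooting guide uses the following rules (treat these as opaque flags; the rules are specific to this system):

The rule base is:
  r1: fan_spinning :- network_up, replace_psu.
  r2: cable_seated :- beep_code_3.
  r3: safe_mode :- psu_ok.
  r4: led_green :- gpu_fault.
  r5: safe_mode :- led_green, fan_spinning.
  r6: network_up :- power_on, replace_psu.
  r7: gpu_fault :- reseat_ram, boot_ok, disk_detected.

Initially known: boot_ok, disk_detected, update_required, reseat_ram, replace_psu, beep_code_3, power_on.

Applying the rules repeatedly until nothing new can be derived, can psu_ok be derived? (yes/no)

Round 1: r2 [cable_seated :- beep_code_3.]; r6 [network_up :- power_on, replace_psu.]; r7 [gpu_fault :- reseat_ram, boot_ok, disk_detected.]. Adds cable_seated, network_up, gpu_fault.
Round 2: r1 [fan_spinning :- network_up, replace_psu.]; r4 [led_green :- gpu_fault.]. Adds fan_spinning, led_green.
Round 3: r5 [safe_mode :- led_green, fan_spinning.]. Adds safe_mode.
Fixed point reached. No rule has psu_ok as a consequent, and it is not given.

no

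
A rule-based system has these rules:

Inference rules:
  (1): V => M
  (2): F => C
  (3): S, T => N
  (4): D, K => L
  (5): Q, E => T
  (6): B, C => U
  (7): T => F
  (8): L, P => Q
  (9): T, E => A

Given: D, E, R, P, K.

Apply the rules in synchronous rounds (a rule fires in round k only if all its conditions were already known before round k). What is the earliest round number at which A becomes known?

4

Round 1 — (4), derive L.
Round 2 — (8), derive Q.
Round 3 — (5), derive T.
Round 4 — (7), (9), derive F, A.
A first appears in round 4.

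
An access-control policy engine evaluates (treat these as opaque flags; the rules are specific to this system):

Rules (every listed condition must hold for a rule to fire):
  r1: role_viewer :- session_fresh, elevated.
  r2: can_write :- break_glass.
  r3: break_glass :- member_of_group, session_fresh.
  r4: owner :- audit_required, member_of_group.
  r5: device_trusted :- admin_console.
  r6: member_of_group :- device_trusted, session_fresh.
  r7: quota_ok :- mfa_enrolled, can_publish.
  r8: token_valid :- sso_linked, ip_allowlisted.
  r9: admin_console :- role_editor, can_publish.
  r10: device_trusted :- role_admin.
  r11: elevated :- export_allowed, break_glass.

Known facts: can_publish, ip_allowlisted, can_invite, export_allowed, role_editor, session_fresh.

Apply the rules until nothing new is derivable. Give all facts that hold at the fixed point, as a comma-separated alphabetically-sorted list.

Round 1 fires r9, giving admin_console.
Round 2 fires r5, giving device_trusted.
Round 3 fires r6, giving member_of_group.
Round 4 fires r3, giving break_glass.
Round 5 fires r2, r11, giving can_write, elevated.
Round 6 fires r1, giving role_viewer.

admin_console, break_glass, can_invite, can_publish, can_write, device_trusted, elevated, export_allowed, ip_allowlisted, member_of_group, role_editor, role_viewer, session_fresh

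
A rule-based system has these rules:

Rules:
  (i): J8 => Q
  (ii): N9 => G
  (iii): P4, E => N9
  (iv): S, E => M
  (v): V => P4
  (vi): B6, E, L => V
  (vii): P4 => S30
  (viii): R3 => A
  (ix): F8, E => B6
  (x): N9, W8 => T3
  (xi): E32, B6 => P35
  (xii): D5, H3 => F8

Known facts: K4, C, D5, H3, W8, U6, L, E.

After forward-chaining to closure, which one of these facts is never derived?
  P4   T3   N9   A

Round 1 fires (xii), giving F8.
Round 2 fires (ix), giving B6.
Round 3 fires (vi), giving V.
Round 4 fires (v), giving P4.
Round 5 fires (iii), (vii), giving N9, S30.
Round 6 fires (ii), (x), giving G, T3.
Derived: P4 (round 4), T3 (round 6), N9 (round 5). A never appears in any round.

A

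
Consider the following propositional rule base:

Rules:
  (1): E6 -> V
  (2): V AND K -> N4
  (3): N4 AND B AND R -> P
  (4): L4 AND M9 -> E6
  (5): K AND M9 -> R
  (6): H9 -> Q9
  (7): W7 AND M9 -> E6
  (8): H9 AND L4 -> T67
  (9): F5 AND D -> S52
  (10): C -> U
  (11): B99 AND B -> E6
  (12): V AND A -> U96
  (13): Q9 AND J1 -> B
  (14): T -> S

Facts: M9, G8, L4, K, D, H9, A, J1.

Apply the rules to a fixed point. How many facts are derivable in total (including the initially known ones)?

Round 1 fires (4), (5), (6), (8), giving E6, R, Q9, T67.
Round 2 fires (1), (13), giving V, B.
Round 3 fires (2), (12), giving N4, U96.
Round 4 fires (3), giving P.
Closure: {A, B, D, E6, G8, H9, J1, K, L4, M9, N4, P, Q9, R, T67, U96, V} — 17 facts.

17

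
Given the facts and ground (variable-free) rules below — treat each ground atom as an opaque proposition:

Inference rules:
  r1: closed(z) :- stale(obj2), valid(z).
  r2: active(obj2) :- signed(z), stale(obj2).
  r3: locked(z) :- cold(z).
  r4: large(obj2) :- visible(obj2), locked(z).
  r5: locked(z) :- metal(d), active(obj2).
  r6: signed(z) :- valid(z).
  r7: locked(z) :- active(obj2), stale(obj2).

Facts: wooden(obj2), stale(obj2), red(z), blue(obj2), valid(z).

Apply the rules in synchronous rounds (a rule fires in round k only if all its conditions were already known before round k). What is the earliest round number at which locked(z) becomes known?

3

Round 1: r1 [closed(z) :- stale(obj2), valid(z).]; r6 [signed(z) :- valid(z).]. New: closed(z), signed(z).
Round 2: r2 [active(obj2) :- signed(z), stale(obj2).]. New: active(obj2).
Round 3: r7 [locked(z) :- active(obj2), stale(obj2).]. New: locked(z).
locked(z) first appears in round 3.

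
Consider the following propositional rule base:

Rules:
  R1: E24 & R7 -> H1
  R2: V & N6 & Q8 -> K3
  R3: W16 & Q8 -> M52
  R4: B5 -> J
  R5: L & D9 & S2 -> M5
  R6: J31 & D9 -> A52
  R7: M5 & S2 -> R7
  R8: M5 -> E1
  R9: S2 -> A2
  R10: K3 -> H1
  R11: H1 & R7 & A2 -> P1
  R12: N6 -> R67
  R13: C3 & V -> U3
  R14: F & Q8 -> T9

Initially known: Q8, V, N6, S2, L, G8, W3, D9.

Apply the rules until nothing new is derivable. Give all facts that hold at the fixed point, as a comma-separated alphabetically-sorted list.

A2, D9, E1, G8, H1, K3, L, M5, N6, P1, Q8, R67, R7, S2, V, W3

Round 1 — R2, R5, R9, R12, derive K3, M5, A2, R67.
Round 2 — R7, R8, R10, derive R7, E1, H1.
Round 3 — R11, derive P1.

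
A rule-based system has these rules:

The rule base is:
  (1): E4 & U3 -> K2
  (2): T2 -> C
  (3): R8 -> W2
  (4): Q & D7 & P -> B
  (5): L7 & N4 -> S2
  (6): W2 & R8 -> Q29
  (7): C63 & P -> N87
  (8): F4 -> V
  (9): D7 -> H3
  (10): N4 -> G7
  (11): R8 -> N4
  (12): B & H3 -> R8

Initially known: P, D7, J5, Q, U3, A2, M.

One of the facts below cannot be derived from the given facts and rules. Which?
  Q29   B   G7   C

Round 1 fires (4), (9), giving B, H3.
Round 2 fires (12), giving R8.
Round 3 fires (3), (11), giving W2, N4.
Round 4 fires (6), (10), giving Q29, G7.
Derived: B (round 1), Q29 (round 4), G7 (round 4). C never appears in any round.

C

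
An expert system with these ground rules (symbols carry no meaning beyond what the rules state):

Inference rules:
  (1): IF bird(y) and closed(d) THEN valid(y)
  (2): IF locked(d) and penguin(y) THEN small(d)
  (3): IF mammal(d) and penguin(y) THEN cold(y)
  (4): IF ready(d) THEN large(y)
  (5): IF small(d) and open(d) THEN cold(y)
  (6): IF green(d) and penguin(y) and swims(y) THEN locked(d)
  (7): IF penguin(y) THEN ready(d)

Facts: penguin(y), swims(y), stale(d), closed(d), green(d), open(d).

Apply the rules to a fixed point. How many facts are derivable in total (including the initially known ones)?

11

Round 1: (6) [IF green(d) and penguin(y) and swims(y) THEN locked(d)]; (7) [IF penguin(y) THEN ready(d)]. New: locked(d), ready(d).
Round 2: (2) [IF locked(d) and penguin(y) THEN small(d)]; (4) [IF ready(d) THEN large(y)]. New: small(d), large(y).
Round 3: (5) [IF small(d) and open(d) THEN cold(y)]. New: cold(y).
Closure: {closed(d), cold(y), green(d), large(y), locked(d), open(d), penguin(y), ready(d), small(d), stale(d), swims(y)} — 11 facts.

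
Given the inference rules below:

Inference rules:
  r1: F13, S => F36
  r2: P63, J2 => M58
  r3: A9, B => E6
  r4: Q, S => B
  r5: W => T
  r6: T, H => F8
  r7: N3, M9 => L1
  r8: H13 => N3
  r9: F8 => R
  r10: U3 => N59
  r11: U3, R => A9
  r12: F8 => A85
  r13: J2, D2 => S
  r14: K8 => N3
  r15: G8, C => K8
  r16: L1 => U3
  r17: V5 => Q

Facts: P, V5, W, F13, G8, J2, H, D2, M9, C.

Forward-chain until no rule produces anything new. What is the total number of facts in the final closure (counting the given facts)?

[1] r5 [W => T]; r13 [J2, D2 => S]; r15 [G8, C => K8]; r17 [V5 => Q]. ⇒ new: T, S, K8, Q.
[2] r1 [F13, S => F36]; r4 [Q, S => B]; r6 [T, H => F8]; r14 [K8 => N3]. ⇒ new: F36, B, F8, N3.
[3] r7 [N3, M9 => L1]; r9 [F8 => R]; r12 [F8 => A85]. ⇒ new: L1, R, A85.
[4] r16 [L1 => U3]. ⇒ new: U3.
[5] r10 [U3 => N59]; r11 [U3, R => A9]. ⇒ new: N59, A9.
[6] r3 [A9, B => E6]. ⇒ new: E6.
Closure: {A85, A9, B, C, D2, E6, F13, F36, F8, G8, H, J2, K8, L1, M9, N3, N59, P, Q, R, S, T, U3, V5, W} — 25 facts.

25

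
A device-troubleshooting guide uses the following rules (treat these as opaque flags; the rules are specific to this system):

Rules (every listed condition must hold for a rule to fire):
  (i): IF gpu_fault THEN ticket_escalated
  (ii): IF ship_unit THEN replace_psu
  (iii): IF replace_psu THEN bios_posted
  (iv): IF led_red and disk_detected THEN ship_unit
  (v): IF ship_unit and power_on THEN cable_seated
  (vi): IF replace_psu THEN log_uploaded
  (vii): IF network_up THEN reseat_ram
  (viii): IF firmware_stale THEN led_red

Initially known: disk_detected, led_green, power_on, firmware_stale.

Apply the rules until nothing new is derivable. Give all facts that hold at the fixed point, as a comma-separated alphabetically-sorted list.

bios_posted, cable_seated, disk_detected, firmware_stale, led_green, led_red, log_uploaded, power_on, replace_psu, ship_unit

[1] (viii) [IF firmware_stale THEN led_red]. ⇒ new: led_red.
[2] (iv) [IF led_red and disk_detected THEN ship_unit]. ⇒ new: ship_unit.
[3] (ii) [IF ship_unit THEN replace_psu]; (v) [IF ship_unit and power_on THEN cable_seated]. ⇒ new: replace_psu, cable_seated.
[4] (iii) [IF replace_psu THEN bios_posted]; (vi) [IF replace_psu THEN log_uploaded]. ⇒ new: bios_posted, log_uploaded.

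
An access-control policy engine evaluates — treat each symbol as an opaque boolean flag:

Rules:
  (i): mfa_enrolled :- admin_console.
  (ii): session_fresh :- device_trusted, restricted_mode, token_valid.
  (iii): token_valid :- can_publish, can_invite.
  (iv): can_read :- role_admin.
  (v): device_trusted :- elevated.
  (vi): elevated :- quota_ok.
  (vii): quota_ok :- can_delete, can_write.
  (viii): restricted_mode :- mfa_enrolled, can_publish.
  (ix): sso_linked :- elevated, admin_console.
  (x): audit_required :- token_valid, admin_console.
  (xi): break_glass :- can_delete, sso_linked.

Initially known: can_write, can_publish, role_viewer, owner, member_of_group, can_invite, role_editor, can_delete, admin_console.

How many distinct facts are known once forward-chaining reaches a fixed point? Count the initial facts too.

Round 1 fires (i), (iii), (vii), giving mfa_enrolled, token_valid, quota_ok.
Round 2 fires (vi), (viii), (x), giving elevated, restricted_mode, audit_required.
Round 3 fires (v), (ix), giving device_trusted, sso_linked.
Round 4 fires (ii), (xi), giving session_fresh, break_glass.
Closure: {admin_console, audit_required, break_glass, can_delete, can_invite, can_publish, can_write, device_trusted, elevated, member_of_group, mfa_enrolled, owner, quota_ok, restricted_mode, role_editor, role_viewer, session_fresh, sso_linked, token_valid} — 19 facts.

19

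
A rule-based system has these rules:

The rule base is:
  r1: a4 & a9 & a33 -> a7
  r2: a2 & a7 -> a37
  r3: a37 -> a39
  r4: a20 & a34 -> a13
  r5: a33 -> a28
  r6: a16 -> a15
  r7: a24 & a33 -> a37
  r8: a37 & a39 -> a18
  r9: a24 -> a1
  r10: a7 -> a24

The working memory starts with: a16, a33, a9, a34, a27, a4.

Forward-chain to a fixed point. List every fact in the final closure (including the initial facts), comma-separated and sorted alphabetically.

Round 1 fires r1, r5, r6, giving a7, a28, a15.
Round 2 fires r10, giving a24.
Round 3 fires r7, r9, giving a37, a1.
Round 4 fires r3, giving a39.
Round 5 fires r8, giving a18.

a1, a15, a16, a18, a24, a27, a28, a33, a34, a37, a39, a4, a7, a9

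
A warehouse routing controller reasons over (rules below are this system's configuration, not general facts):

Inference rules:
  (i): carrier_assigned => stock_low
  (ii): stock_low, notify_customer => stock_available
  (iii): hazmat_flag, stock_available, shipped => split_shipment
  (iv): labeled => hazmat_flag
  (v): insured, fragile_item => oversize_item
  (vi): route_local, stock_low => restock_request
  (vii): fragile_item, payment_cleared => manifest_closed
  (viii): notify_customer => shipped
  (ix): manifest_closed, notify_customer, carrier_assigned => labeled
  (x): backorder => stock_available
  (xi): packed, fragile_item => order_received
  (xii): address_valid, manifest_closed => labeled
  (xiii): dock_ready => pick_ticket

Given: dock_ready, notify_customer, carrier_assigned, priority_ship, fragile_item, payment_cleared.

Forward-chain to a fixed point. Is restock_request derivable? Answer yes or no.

Round 1 fires (i), (vii), (viii), (xiii), giving stock_low, manifest_closed, shipped, pick_ticket.
Round 2 fires (ii), (ix), giving stock_available, labeled.
Round 3 fires (iv), giving hazmat_flag.
Round 4 fires (iii), giving split_shipment.
Fixed point reached. restock_request is concluded only by (vi); (vi) needs route_local (never derived).

no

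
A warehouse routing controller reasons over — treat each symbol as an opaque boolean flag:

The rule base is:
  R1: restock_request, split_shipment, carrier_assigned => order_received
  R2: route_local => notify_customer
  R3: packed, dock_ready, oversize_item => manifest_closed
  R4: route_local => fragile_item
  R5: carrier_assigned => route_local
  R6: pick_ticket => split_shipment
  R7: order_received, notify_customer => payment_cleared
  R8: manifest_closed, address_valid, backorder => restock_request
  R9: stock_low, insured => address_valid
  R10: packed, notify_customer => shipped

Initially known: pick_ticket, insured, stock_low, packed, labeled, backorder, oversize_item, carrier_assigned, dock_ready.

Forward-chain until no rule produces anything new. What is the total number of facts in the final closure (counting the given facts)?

[1] R3 [packed, dock_ready, oversize_item => manifest_closed]; R5 [carrier_assigned => route_local]; R6 [pick_ticket => split_shipment]; R9 [stock_low, insured => address_valid]. ⇒ new: manifest_closed, route_local, split_shipment, address_valid.
[2] R2 [route_local => notify_customer]; R4 [route_local => fragile_item]; R8 [manifest_closed, address_valid, backorder => restock_request]. ⇒ new: notify_customer, fragile_item, restock_request.
[3] R1 [restock_request, split_shipment, carrier_assigned => order_received]; R10 [packed, notify_customer => shipped]. ⇒ new: order_received, shipped.
[4] R7 [order_received, notify_customer => payment_cleared]. ⇒ new: payment_cleared.
Closure: {address_valid, backorder, carrier_assigned, dock_ready, fragile_item, insured, labeled, manifest_closed, notify_customer, order_received, oversize_item, packed, payment_cleared, pick_ticket, restock_request, route_local, shipped, split_shipment, stock_low} — 19 facts.

19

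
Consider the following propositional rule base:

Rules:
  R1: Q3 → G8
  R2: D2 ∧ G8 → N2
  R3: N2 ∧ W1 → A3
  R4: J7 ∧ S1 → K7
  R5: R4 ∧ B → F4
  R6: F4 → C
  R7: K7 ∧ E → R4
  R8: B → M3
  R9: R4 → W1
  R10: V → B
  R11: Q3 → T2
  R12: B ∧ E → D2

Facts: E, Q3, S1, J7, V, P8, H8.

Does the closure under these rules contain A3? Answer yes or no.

Round 1 fires R1, R4, R10, R11, giving G8, K7, B, T2.
Round 2 fires R7, R8, R12, giving R4, M3, D2.
Round 3 fires R2, R5, R9, giving N2, F4, W1.
Round 4 fires R3, R6, giving A3, C.
A3 appears in round 4, so it is derivable.

yes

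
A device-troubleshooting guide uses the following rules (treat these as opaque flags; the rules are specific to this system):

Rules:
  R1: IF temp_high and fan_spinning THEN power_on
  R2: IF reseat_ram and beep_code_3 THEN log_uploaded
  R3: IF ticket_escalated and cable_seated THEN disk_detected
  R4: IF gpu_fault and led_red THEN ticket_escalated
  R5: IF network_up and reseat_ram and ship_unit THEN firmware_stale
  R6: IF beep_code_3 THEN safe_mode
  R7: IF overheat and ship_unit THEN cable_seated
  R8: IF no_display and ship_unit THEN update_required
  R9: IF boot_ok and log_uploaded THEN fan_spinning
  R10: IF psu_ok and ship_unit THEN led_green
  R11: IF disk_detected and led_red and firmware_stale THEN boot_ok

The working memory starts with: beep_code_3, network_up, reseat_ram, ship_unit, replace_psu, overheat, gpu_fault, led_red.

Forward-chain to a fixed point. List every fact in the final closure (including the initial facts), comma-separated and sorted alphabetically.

beep_code_3, boot_ok, cable_seated, disk_detected, fan_spinning, firmware_stale, gpu_fault, led_red, log_uploaded, network_up, overheat, replace_psu, reseat_ram, safe_mode, ship_unit, ticket_escalated

[1] R2 [IF reseat_ram and beep_code_3 THEN log_uploaded]; R4 [IF gpu_fault and led_red THEN ticket_escalated]; R5 [IF network_up and reseat_ram and ship_unit THEN firmware_stale]; R6 [IF beep_code_3 THEN safe_mode]; R7 [IF overheat and ship_unit THEN cable_seated]. ⇒ new: log_uploaded, ticket_escalated, firmware_stale, safe_mode, cable_seated.
[2] R3 [IF ticket_escalated and cable_seated THEN disk_detected]. ⇒ new: disk_detected.
[3] R11 [IF disk_detected and led_red and firmware_stale THEN boot_ok]. ⇒ new: boot_ok.
[4] R9 [IF boot_ok and log_uploaded THEN fan_spinning]. ⇒ new: fan_spinning.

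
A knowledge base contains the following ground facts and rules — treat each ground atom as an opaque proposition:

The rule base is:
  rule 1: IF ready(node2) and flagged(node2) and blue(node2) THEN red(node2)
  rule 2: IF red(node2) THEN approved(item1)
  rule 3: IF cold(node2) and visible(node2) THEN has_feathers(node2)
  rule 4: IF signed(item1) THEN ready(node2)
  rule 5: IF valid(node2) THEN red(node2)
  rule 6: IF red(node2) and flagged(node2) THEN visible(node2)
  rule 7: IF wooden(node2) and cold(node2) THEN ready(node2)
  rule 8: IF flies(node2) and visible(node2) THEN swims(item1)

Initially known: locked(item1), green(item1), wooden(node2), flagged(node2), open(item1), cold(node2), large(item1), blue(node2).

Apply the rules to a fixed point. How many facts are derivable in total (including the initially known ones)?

Round 1: rule 7 [IF wooden(node2) and cold(node2) THEN ready(node2)]. Adds ready(node2).
Round 2: rule 1 [IF ready(node2) and flagged(node2) and blue(node2) THEN red(node2)]. Adds red(node2).
Round 3: rule 2 [IF red(node2) THEN approved(item1)]; rule 6 [IF red(node2) and flagged(node2) THEN visible(node2)]. Adds approved(item1), visible(node2).
Round 4: rule 3 [IF cold(node2) and visible(node2) THEN has_feathers(node2)]. Adds has_feathers(node2).
Closure: {approved(item1), blue(node2), cold(node2), flagged(node2), green(item1), has_feathers(node2), large(item1), locked(item1), open(item1), ready(node2), red(node2), visible(node2), wooden(node2)} — 13 facts.

13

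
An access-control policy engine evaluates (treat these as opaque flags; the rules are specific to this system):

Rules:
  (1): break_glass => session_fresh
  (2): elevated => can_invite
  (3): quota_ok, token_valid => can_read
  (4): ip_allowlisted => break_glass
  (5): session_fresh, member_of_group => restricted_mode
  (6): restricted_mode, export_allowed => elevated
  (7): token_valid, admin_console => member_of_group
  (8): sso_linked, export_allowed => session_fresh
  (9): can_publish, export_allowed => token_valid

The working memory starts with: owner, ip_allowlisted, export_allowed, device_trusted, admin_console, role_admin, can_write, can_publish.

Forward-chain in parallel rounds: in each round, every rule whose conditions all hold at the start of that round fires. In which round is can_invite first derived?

Round 1 fires (4), (9), giving break_glass, token_valid.
Round 2 fires (1), (7), giving session_fresh, member_of_group.
Round 3 fires (5), giving restricted_mode.
Round 4 fires (6), giving elevated.
Round 5 fires (2), giving can_invite.
can_invite first appears in round 5.

5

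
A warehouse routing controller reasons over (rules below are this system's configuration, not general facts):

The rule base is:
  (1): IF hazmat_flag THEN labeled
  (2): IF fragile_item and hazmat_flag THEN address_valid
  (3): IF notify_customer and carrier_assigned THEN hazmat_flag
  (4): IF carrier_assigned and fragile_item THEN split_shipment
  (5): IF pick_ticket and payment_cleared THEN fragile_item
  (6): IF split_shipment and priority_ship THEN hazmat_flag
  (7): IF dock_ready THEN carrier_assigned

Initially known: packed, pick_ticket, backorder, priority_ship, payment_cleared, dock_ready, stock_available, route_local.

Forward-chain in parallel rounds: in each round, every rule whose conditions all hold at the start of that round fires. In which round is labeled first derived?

[1] (5) [IF pick_ticket and payment_cleared THEN fragile_item]; (7) [IF dock_ready THEN carrier_assigned]. ⇒ new: fragile_item, carrier_assigned.
[2] (4) [IF carrier_assigned and fragile_item THEN split_shipment]. ⇒ new: split_shipment.
[3] (6) [IF split_shipment and priority_ship THEN hazmat_flag]. ⇒ new: hazmat_flag.
[4] (1) [IF hazmat_flag THEN labeled]; (2) [IF fragile_item and hazmat_flag THEN address_valid]. ⇒ new: labeled, address_valid.
labeled first appears in round 4.

4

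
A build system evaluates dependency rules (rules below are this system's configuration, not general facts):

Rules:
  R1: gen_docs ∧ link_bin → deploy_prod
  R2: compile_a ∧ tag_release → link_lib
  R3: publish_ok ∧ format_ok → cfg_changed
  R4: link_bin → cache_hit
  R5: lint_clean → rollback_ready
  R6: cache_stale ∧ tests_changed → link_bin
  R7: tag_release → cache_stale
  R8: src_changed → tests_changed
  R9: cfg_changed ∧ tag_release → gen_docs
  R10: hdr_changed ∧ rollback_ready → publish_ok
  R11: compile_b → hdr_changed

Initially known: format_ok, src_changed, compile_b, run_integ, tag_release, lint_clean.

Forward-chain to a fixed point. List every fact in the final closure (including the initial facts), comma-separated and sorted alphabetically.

cache_hit, cache_stale, cfg_changed, compile_b, deploy_prod, format_ok, gen_docs, hdr_changed, link_bin, lint_clean, publish_ok, rollback_ready, run_integ, src_changed, tag_release, tests_changed

Round 1 — R5, R7, R8, R11, derive rollback_ready, cache_stale, tests_changed, hdr_changed.
Round 2 — R6, R10, derive link_bin, publish_ok.
Round 3 — R3, R4, derive cfg_changed, cache_hit.
Round 4 — R9, derive gen_docs.
Round 5 — R1, derive deploy_prod.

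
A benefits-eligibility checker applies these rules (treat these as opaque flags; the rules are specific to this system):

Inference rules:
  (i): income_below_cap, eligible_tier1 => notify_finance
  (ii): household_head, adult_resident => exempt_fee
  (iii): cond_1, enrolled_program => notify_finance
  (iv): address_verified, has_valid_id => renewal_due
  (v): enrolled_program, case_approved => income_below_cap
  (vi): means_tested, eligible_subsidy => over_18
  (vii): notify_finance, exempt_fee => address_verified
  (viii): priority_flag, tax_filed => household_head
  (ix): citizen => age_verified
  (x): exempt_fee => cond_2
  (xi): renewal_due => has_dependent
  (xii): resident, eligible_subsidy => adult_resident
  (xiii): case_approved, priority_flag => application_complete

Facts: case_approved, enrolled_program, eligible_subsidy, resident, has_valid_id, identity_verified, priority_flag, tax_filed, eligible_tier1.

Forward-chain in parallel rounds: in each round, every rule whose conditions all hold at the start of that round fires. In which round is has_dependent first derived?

Round 1 fires (v), (viii), (xii), (xiii), giving income_below_cap, household_head, adult_resident, application_complete.
Round 2 fires (i), (ii), giving notify_finance, exempt_fee.
Round 3 fires (vii), (x), giving address_verified, cond_2.
Round 4 fires (iv), giving renewal_due.
Round 5 fires (xi), giving has_dependent.
has_dependent first appears in round 5.

5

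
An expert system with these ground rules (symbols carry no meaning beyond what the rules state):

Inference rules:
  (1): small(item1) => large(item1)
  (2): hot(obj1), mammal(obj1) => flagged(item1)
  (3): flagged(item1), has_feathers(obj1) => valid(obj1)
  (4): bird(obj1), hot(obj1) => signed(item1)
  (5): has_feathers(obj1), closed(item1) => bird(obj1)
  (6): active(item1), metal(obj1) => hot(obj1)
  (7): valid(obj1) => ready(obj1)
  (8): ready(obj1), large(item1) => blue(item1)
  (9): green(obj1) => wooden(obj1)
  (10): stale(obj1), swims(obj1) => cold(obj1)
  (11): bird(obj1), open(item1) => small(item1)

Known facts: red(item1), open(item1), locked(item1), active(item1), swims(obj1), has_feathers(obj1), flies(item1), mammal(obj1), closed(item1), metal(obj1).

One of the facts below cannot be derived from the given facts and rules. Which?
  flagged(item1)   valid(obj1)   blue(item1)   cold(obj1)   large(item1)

cold(obj1)

Round 1: (5) [has_feathers(obj1), closed(item1) => bird(obj1)]; (6) [active(item1), metal(obj1) => hot(obj1)]. New: bird(obj1), hot(obj1).
Round 2: (2) [hot(obj1), mammal(obj1) => flagged(item1)]; (4) [bird(obj1), hot(obj1) => signed(item1)]; (11) [bird(obj1), open(item1) => small(item1)]. New: flagged(item1), signed(item1), small(item1).
Round 3: (1) [small(item1) => large(item1)]; (3) [flagged(item1), has_feathers(obj1) => valid(obj1)]. New: large(item1), valid(obj1).
Round 4: (7) [valid(obj1) => ready(obj1)]. New: ready(obj1).
Round 5: (8) [ready(obj1), large(item1) => blue(item1)]. New: blue(item1).
Derived: blue(item1) (round 5), large(item1) (round 3), valid(obj1) (round 3), flagged(item1) (round 2). cold(obj1) never appears in any round.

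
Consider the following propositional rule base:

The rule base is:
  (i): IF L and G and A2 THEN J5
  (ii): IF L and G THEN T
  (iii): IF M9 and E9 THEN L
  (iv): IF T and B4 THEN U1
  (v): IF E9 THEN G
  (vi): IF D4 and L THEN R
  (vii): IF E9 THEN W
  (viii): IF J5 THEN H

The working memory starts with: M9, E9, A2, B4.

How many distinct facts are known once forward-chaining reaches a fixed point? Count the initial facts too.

Round 1: (iii) [IF M9 and E9 THEN L]; (v) [IF E9 THEN G]; (vii) [IF E9 THEN W]. Adds L, G, W.
Round 2: (i) [IF L and G and A2 THEN J5]; (ii) [IF L and G THEN T]. Adds J5, T.
Round 3: (iv) [IF T and B4 THEN U1]; (viii) [IF J5 THEN H]. Adds U1, H.
Closure: {A2, B4, E9, G, H, J5, L, M9, T, U1, W} — 11 facts.

11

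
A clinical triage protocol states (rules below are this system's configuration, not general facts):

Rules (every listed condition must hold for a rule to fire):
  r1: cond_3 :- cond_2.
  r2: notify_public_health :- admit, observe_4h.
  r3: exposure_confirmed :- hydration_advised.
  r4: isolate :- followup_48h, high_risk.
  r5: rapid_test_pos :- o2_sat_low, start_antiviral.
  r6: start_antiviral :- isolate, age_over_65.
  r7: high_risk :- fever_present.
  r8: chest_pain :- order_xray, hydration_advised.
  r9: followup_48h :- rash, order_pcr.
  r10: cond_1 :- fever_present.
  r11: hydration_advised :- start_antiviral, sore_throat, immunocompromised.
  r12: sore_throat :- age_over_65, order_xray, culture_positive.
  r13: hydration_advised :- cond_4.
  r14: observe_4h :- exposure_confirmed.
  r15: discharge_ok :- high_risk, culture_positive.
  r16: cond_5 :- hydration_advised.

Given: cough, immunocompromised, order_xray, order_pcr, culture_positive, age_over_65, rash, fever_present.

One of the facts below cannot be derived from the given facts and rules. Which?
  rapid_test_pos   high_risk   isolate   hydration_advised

Round 1: r7 [high_risk :- fever_present.]; r9 [followup_48h :- rash, order_pcr.]; r10 [cond_1 :- fever_present.]; r12 [sore_throat :- age_over_65, order_xray, culture_positive.]. New: high_risk, followup_48h, cond_1, sore_throat.
Round 2: r4 [isolate :- followup_48h, high_risk.]; r15 [discharge_ok :- high_risk, culture_positive.]. New: isolate, discharge_ok.
Round 3: r6 [start_antiviral :- isolate, age_over_65.]. New: start_antiviral.
Round 4: r11 [hydration_advised :- start_antiviral, sore_throat, immunocompromised.]. New: hydration_advised.
Round 5: r3 [exposure_confirmed :- hydration_advised.]; r8 [chest_pain :- order_xray, hydration_advised.]; r16 [cond_5 :- hydration_advised.]. New: exposure_confirmed, chest_pain, cond_5.
Round 6: r14 [observe_4h :- exposure_confirmed.]. New: observe_4h.
Derived: hydration_advised (round 4), isolate (round 2), high_risk (round 1). rapid_test_pos never appears in any round.

rapid_test_pos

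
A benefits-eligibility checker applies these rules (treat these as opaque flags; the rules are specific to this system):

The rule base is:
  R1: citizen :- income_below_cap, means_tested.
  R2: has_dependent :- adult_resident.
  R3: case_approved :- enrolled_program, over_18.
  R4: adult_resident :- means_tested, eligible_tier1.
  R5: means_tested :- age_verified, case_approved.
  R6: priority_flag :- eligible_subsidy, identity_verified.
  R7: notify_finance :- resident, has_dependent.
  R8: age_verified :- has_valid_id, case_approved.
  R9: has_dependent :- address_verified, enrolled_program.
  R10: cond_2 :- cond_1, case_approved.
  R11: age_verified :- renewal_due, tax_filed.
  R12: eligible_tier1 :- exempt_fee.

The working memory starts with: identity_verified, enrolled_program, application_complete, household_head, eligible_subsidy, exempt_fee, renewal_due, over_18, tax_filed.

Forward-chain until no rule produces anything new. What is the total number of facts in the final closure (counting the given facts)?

[1] R3 [case_approved :- enrolled_program, over_18.]; R6 [priority_flag :- eligible_subsidy, identity_verified.]; R11 [age_verified :- renewal_due, tax_filed.]; R12 [eligible_tier1 :- exempt_fee.]. ⇒ new: case_approved, priority_flag, age_verified, eligible_tier1.
[2] R5 [means_tested :- age_verified, case_approved.]. ⇒ new: means_tested.
[3] R4 [adult_resident :- means_tested, eligible_tier1.]. ⇒ new: adult_resident.
[4] R2 [has_dependent :- adult_resident.]. ⇒ new: has_dependent.
Closure: {adult_resident, age_verified, application_complete, case_approved, eligible_subsidy, eligible_tier1, enrolled_program, exempt_fee, has_dependent, household_head, identity_verified, means_tested, over_18, priority_flag, renewal_due, tax_filed} — 16 facts.

16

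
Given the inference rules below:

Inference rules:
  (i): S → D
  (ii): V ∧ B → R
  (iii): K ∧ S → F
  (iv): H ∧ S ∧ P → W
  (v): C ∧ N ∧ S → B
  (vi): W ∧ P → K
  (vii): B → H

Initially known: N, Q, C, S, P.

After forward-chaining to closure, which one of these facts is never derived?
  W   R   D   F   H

R

Round 1: (i) [S → D]; (v) [C ∧ N ∧ S → B]. New: D, B.
Round 2: (vii) [B → H]. New: H.
Round 3: (iv) [H ∧ S ∧ P → W]. New: W.
Round 4: (vi) [W ∧ P → K]. New: K.
Round 5: (iii) [K ∧ S → F]. New: F.
Derived: D (round 1), W (round 3), F (round 5), H (round 2). R never appears in any round.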